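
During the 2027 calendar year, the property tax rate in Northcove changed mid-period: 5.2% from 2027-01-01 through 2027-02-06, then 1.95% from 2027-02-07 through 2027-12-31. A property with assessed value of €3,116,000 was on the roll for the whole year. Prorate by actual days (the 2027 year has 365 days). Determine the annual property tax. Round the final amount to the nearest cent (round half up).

€71,027.73

2027-01-01 to 2027-02-06: 37 days at 5.2% → €3,116,000 × 5.2% × 37/365 = €16,425.1616
2027-02-07 to 2027-12-31: 328 days at 1.95% → €3,116,000 × 1.95% × 328/365 = €54,602.5644
Total = €71,027.7260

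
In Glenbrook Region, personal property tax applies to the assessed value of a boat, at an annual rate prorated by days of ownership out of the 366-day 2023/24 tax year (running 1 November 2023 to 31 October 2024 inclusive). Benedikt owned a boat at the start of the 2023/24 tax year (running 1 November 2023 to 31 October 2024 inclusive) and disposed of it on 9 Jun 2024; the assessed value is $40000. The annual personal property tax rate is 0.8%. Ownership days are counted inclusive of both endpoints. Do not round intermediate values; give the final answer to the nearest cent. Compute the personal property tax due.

Days held (1 Nov 2023 – 9 Jun 2024): 222 out of 366
Tax = $40000 × 0.8% × 222/366 = $194.0984

$194.10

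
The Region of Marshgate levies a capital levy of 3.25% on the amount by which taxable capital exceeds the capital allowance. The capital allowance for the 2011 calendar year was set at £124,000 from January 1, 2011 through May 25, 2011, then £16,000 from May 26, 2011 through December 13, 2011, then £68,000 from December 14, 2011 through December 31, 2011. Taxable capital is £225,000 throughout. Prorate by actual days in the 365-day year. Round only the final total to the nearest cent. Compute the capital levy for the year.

January 1 – May 25, 2011: 145 days, exemption £124,000 → (£225,000 − £124,000) × 3.25% × 145/365 = £1,304.0068
May 26 – December 13, 2011: 202 days, exemption £16,000 → (£225,000 − £16,000) × 3.25% × 202/365 = £3,759.1370
December 14 – December 31, 2011: 18 days, exemption £68,000 → (£225,000 − £68,000) × 3.25% × 18/365 = £251.6301
Total = £5,314.7740

£5,314.77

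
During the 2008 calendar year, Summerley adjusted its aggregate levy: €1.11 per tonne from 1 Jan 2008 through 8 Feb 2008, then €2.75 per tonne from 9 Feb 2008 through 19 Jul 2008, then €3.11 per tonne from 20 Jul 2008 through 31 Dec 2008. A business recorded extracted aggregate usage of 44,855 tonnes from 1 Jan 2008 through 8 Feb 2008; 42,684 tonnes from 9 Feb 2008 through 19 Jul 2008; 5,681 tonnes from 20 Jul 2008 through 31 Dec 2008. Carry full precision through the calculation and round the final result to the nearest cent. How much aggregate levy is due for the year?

€184,837.96

1 Jan – 8 Feb 2008: 44,855 tonnes at €1.11/tonne → €49,789.05
9 Feb – 19 Jul 2008: 42,684 tonnes at €2.75/tonne → €117,381.00
20 Jul – 31 Dec 2008: 5,681 tonnes at €3.11/tonne → €17,667.91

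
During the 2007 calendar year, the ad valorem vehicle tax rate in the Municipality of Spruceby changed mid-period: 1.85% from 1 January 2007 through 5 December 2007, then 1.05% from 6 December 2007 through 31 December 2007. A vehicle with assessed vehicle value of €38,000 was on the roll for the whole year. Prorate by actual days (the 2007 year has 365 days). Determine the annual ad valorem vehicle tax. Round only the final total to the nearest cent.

€681.35

1 January – 5 December 2007: 339 days at 1.85% → €38,000 × 1.85% × 339/365 = €652.9233
6 December – 31 December 2007: 26 days at 1.05% → €38,000 × 1.05% × 26/365 = €28.4219
Total = €681.3452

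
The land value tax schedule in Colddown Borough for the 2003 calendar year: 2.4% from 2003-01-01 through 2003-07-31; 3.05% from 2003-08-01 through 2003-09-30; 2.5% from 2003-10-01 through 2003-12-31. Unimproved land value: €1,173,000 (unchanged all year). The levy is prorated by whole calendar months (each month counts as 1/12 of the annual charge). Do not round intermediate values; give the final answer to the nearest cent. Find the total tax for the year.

2003-01-01 to 2003-07-31: 7 months at 2.4% → €1,173,000 × 2.4% × 7/12 = €16,422.0000
2003-08-01 to 2003-09-30: 2 months at 3.05% → €1,173,000 × 3.05% × 2/12 = €5,962.7500
2003-10-01 to 2003-12-31: 3 months at 2.5% → €1,173,000 × 2.5% × 3/12 = €7,331.2500
Total = €29,716.0000

€29,716.00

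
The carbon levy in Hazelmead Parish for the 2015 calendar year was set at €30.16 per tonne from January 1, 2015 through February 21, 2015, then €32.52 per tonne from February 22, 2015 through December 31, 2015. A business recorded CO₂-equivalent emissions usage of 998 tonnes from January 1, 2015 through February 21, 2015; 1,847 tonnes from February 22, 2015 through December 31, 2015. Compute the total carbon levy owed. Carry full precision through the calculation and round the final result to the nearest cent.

January 1 – February 21, 2015: 998 tonnes at €30.16/tonne → €30,099.68
February 22 – December 31, 2015: 1,847 tonnes at €32.52/tonne → €60,064.44

€90,164.12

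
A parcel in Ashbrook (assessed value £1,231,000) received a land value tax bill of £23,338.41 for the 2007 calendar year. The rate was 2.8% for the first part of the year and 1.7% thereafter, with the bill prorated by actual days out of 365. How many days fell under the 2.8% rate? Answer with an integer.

Let d = days at the first rate; then 365 − d days at the second rate.
£1,231,000 × [2.8%·d + 1.7%·(365−d)] / 365 = £23,338.41
Solving gives d = 65, so the new rate took effect on 7 March 2007.

65 days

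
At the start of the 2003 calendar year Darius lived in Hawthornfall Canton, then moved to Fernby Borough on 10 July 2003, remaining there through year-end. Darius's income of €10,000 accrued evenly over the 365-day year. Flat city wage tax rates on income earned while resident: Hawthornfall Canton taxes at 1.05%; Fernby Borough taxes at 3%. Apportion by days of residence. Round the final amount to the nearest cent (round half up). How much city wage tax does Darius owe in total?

Hawthornfall Canton, 1 January – 9 July 2003: 190 days → €10,000 × 1.05% × 190/365 = €54.6575
Fernby Borough, 10 July – 31 December 2003: 175 days → €10,000 × 3% × 175/365 = €143.8356
Total = €198.4932

€198.49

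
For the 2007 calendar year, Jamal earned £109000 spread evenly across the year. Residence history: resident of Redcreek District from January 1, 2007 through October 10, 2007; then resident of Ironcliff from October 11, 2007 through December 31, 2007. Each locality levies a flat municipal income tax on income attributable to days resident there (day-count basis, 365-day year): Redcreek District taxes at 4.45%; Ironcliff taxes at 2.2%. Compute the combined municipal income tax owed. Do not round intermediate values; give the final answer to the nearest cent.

£4299.53

Redcreek District, January 1 – October 10, 2007: 283 days → £109000 × 4.45% × 283/365 = £3760.7986
Ironcliff, October 11 – December 31, 2007: 82 days → £109000 × 2.2% × 82/365 = £538.7288
Total = £4299.5274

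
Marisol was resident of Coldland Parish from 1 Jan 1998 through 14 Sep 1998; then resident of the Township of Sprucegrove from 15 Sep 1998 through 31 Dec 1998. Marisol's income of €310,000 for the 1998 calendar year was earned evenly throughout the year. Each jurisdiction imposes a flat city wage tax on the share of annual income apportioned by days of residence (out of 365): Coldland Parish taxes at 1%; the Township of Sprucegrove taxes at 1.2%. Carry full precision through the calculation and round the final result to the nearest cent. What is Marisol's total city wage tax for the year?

€3,283.45

Coldland Parish, 1 Jan – 14 Sep 1998: 257 days → €310,000 × 1% × 257/365 = €2,182.7397
The Township of Sprucegrove, 15 Sep – 31 Dec 1998: 108 days → €310,000 × 1.2% × 108/365 = €1,100.7123
Total = €3,283.4521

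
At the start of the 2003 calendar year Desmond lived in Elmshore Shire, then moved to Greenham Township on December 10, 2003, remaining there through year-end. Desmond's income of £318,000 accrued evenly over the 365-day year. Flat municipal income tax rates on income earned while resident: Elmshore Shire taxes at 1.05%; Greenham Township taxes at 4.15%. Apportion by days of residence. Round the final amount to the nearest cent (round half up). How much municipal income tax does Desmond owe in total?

Elmshore Shire, January 1 – December 9, 2003: 343 days → £318,000 × 1.05% × 343/365 = £3,137.7452
Greenham Township, December 10 – December 31, 2003: 22 days → £318,000 × 4.15% × 22/365 = £795.4356
Total = £3,933.1808

£3,933.18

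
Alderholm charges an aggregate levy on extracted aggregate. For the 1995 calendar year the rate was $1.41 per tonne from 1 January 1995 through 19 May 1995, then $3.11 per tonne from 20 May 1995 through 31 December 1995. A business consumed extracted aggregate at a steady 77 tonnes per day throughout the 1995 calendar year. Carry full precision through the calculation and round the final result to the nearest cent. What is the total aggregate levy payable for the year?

1 January – 19 May 1995: 139 days × 77 tonnes/day = 10,703 tonnes at $1.41/tonne → $15091.23
20 May – 31 December 1995: 226 days × 77 tonnes/day = 17,402 tonnes at $3.11/tonne → $54120.22

$69211.45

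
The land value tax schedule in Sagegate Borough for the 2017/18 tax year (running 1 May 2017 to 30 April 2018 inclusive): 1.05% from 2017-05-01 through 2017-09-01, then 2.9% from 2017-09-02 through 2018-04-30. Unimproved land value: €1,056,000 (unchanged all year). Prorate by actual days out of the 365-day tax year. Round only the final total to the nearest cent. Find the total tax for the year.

€23,987.11

2017-05-01 to 2017-09-01: 124 days at 1.05% → €1,056,000 × 1.05% × 124/365 = €3,766.8822
2017-09-02 to 2018-04-30: 241 days at 2.9% → €1,056,000 × 2.9% × 241/365 = €20,220.2301
Total = €23,987.1123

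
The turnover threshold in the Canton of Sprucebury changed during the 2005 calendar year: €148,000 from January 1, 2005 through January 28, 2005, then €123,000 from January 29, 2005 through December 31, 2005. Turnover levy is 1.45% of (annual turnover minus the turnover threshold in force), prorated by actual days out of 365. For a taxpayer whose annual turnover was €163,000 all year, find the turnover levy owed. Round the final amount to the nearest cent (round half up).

€552.19

January 1 – January 28, 2005: 28 days, exemption €148,000 → (€163,000 − €148,000) × 1.45% × 28/365 = €16.6849
January 29 – December 31, 2005: 337 days, exemption €123,000 → (€163,000 − €123,000) × 1.45% × 337/365 = €535.5068
Total = €552.1918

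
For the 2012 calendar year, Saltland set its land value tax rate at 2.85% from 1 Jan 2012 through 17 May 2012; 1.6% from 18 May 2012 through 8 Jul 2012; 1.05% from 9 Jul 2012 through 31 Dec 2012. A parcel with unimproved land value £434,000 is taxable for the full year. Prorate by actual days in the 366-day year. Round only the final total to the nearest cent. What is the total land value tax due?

1 Jan – 17 May 2012: 138 days at 2.85% → £434,000 × 2.85% × 138/366 = £4,663.7213
18 May – 8 Jul 2012: 52 days at 1.6% → £434,000 × 1.6% × 52/366 = £986.5792
9 Jul – 31 Dec 2012: 176 days at 1.05% → £434,000 × 1.05% × 176/366 = £2,191.3443
Total = £7,841.6448

£7,841.64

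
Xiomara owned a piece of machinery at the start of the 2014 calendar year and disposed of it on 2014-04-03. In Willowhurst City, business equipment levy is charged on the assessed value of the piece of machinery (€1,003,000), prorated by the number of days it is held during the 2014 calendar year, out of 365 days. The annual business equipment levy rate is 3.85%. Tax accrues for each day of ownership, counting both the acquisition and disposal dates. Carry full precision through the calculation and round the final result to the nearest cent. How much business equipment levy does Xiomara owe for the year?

€9,839.02

Days held (2014-01-01 to 2014-04-03): 93 out of 365
Tax = €1,003,000 × 3.85% × 93/365 = €9,839.0178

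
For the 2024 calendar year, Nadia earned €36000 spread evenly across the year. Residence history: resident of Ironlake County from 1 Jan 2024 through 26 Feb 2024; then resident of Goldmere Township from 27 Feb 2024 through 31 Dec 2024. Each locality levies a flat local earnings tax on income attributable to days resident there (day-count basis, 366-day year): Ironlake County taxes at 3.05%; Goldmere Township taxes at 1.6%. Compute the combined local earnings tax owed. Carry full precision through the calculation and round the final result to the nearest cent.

Ironlake County, 1 Jan – 26 Feb 2024: 57 days → €36000 × 3.05% × 57/366 = €171.0000
Goldmere Township, 27 Feb – 31 Dec 2024: 309 days → €36000 × 1.6% × 309/366 = €486.2951
Total = €657.2951

€657.30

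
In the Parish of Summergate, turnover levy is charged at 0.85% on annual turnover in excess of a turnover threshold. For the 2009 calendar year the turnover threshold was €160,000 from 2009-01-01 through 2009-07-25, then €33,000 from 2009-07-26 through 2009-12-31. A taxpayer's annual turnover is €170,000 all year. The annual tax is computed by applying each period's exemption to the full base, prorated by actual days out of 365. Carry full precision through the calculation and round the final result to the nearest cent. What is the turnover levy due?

€555.25

2009-01-01 to 2009-07-25: 206 days, exemption €160,000 → (€170,000 − €160,000) × 0.85% × 206/365 = €47.9726
2009-07-26 to 2009-12-31: 159 days, exemption €33,000 → (€170,000 − €33,000) × 0.85% × 159/365 = €507.2753
Total = €555.2479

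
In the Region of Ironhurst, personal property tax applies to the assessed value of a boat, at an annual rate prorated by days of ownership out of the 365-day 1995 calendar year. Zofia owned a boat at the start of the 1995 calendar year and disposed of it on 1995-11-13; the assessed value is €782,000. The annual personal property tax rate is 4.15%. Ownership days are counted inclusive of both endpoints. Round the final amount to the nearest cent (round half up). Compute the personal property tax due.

Days held (1995-01-01 to 1995-11-13): 317 out of 365
Tax = €782,000 × 4.15% × 317/365 = €28,185.2082

€28,185.21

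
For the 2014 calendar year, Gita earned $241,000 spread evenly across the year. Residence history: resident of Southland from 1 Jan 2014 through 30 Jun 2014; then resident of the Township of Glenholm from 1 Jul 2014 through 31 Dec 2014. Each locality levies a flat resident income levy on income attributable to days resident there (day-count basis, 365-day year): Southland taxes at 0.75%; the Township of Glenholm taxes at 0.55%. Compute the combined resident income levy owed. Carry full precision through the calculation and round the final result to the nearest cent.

$1,564.52

Southland, 1 Jan – 30 Jun 2014: 181 days → $241,000 × 0.75% × 181/365 = $896.3219
The Township of Glenholm, 1 Jul – 31 Dec 2014: 184 days → $241,000 × 0.55% × 184/365 = $668.1973
Total = $1,564.5192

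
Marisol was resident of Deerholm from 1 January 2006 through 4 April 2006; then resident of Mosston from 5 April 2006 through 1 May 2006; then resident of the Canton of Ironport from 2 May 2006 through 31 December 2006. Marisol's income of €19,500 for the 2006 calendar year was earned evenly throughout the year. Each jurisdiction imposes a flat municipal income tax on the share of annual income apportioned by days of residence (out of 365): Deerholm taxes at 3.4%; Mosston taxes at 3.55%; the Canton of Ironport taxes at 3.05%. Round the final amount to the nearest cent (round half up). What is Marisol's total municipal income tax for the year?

€619.54

Deerholm, 1 January – 4 April 2006: 94 days → €19,500 × 3.4% × 94/365 = €170.7452
Mosston, 5 April – 1 May 2006: 27 days → €19,500 × 3.55% × 27/365 = €51.2075
The Canton of Ironport, 2 May – 31 December 2006: 244 days → €19,500 × 3.05% × 244/365 = €397.5863
Total = €619.5390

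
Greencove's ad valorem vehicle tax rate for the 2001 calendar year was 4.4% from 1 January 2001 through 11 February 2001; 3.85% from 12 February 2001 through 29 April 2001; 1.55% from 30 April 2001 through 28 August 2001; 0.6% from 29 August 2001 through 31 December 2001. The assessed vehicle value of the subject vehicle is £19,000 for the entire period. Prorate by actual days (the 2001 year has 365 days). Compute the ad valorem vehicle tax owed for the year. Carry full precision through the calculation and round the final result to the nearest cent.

£387.18

1 January – 11 February 2001: 42 days at 4.4% → £19,000 × 4.4% × 42/365 = £96.1973
12 February – 29 April 2001: 77 days at 3.85% → £19,000 × 3.85% × 77/365 = £154.3164
30 April – 28 August 2001: 121 days at 1.55% → £19,000 × 1.55% × 121/365 = £97.6288
29 August – 31 December 2001: 125 days at 0.6% → £19,000 × 0.6% × 125/365 = £39.0411
Total = £387.1836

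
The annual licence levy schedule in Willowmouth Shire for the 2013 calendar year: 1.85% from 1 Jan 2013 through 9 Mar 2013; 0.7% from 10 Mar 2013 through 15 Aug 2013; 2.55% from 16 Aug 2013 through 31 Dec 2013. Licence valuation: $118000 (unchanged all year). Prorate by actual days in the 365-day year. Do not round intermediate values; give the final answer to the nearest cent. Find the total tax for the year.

1 Jan – 9 Mar 2013: 68 days at 1.85% → $118000 × 1.85% × 68/365 = $406.6959
10 Mar – 15 Aug 2013: 159 days at 0.7% → $118000 × 0.7% × 159/365 = $359.8192
16 Aug – 31 Dec 2013: 138 days at 2.55% → $118000 × 2.55% × 138/365 = $1137.6493
Total = $1904.1644

$1904.16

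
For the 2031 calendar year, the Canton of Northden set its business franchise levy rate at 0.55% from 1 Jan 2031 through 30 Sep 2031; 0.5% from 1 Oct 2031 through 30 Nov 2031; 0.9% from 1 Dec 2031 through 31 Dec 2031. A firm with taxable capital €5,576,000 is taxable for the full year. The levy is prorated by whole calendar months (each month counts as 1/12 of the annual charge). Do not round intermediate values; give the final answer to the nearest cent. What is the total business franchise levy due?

€31,829.67

1 Jan – 30 Sep 2031: 9 months at 0.55% → €5,576,000 × 0.55% × 9/12 = €23,001.0000
1 Oct – 30 Nov 2031: 2 months at 0.5% → €5,576,000 × 0.5% × 2/12 = €4,646.6667
1 Dec – 31 Dec 2031: 1 month at 0.9% → €5,576,000 × 0.9% × 1/12 = €4,182.0000
Total = €31,829.6667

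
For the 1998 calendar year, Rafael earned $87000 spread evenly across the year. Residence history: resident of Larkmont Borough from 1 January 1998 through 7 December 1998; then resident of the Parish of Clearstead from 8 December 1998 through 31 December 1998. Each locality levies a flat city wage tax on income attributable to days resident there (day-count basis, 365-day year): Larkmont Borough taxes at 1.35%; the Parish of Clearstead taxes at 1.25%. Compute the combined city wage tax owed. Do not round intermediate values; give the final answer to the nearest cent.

$1168.78

Larkmont Borough, 1 January – 7 December 1998: 341 days → $87000 × 1.35% × 341/365 = $1097.2726
The Parish of Clearstead, 8 December – 31 December 1998: 24 days → $87000 × 1.25% × 24/365 = $71.5068
Total = $1168.7795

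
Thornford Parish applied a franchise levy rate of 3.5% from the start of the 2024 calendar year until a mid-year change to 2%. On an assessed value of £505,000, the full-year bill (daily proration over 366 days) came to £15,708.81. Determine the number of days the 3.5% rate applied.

Let d = days at the first rate; then 366 − d days at the second rate.
£505,000 × [3.5%·d + 2%·(366−d)] / 366 = £15,708.81
Solving gives d = 271, so the new rate took effect on 28 Sep 2024.

271 days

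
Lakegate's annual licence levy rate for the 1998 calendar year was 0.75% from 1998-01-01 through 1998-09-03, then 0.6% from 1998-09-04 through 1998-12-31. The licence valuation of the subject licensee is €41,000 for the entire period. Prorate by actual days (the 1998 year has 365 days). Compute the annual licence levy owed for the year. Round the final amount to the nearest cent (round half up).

€287.45

1998-01-01 to 1998-09-03: 246 days at 0.75% → €41,000 × 0.75% × 246/365 = €207.2466
1998-09-04 to 1998-12-31: 119 days at 0.6% → €41,000 × 0.6% × 119/365 = €80.2027
Total = €287.4493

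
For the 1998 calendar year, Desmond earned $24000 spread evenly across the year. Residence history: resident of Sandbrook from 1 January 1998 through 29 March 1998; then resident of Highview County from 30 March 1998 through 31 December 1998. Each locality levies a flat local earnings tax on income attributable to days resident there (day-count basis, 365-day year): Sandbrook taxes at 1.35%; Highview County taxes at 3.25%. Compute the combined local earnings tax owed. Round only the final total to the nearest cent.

$670.06

Sandbrook, 1 January – 29 March 1998: 88 days → $24000 × 1.35% × 88/365 = $78.1151
Highview County, 30 March – 31 December 1998: 277 days → $24000 × 3.25% × 277/365 = $591.9452
Total = $670.0603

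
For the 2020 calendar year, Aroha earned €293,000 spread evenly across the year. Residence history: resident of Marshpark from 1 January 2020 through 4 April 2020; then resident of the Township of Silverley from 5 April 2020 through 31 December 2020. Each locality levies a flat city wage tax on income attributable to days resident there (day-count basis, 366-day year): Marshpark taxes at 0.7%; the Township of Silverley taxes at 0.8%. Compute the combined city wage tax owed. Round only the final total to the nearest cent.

€2,267.95

Marshpark, 1 January – 4 April 2020: 95 days → €293,000 × 0.7% × 95/366 = €532.3634
The Township of Silverley, 5 April – 31 December 2020: 271 days → €293,000 × 0.8% × 271/366 = €1,735.5847
Total = €2,267.9481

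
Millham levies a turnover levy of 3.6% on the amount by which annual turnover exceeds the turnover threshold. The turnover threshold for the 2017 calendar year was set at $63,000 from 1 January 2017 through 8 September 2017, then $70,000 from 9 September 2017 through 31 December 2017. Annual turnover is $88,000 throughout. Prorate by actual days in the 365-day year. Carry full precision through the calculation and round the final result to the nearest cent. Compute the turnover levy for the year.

1 January – 8 September 2017: 251 days, exemption $63,000 → ($88,000 − $63,000) × 3.6% × 251/365 = $618.9041
9 September – 31 December 2017: 114 days, exemption $70,000 → ($88,000 − $70,000) × 3.6% × 114/365 = $202.3890
Total = $821.2932

$821.29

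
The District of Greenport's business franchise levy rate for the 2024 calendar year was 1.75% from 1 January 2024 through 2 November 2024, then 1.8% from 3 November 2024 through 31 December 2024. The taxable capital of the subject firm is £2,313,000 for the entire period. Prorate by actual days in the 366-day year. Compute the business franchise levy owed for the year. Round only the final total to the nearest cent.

£40,663.93

1 January – 2 November 2024: 307 days at 1.75% → £2,313,000 × 1.75% × 307/366 = £33,952.4385
3 November – 31 December 2024: 59 days at 1.8% → £2,313,000 × 1.8% × 59/366 = £6,711.4918
Total = £40,663.9303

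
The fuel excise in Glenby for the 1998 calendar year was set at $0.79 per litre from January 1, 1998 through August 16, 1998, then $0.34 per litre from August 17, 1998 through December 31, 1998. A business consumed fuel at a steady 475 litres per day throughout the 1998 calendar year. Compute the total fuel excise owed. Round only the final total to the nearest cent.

$107682.50

January 1 – August 16, 1998: 228 days × 475 litres/day = 108,300 litres at $0.79/litre → $85557.00
August 17 – December 31, 1998: 137 days × 475 litres/day = 65,075 litres at $0.34/litre → $22125.50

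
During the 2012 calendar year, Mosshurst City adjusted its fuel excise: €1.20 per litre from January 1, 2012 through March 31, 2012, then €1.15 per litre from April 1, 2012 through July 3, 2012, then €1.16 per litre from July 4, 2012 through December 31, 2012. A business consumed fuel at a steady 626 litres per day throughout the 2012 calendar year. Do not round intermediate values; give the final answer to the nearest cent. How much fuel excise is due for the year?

January 1 – March 31, 2012: 91 days × 626 litres/day = 56,966 litres at €1.20/litre → €68,359.20
April 1 – July 3, 2012: 94 days × 626 litres/day = 58,844 litres at €1.15/litre → €67,670.60
July 4 – December 31, 2012: 181 days × 626 litres/day = 113,306 litres at €1.16/litre → €131,434.96

€267,464.76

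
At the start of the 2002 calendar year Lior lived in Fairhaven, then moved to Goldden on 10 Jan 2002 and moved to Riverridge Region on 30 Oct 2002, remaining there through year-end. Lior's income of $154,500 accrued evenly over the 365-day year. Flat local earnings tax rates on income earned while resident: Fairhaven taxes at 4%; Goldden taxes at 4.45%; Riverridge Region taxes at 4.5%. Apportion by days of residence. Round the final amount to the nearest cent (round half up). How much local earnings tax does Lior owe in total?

$6,871.44

Fairhaven, 1 Jan – 9 Jan 2002: 9 days → $154,500 × 4% × 9/365 = $152.3836
Goldden, 10 Jan – 29 Oct 2002: 293 days → $154,500 × 4.45% × 293/365 = $5,519.0363
Riverridge Region, 30 Oct – 31 Dec 2002: 63 days → $154,500 × 4.5% × 63/365 = $1,200.0205
Total = $6,871.4404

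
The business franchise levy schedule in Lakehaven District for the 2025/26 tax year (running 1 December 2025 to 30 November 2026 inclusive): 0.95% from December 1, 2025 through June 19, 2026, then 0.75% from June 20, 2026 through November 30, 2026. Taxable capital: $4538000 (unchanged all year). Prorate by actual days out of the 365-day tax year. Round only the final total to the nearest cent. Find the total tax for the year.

December 1, 2025 – June 19, 2026: 201 days at 0.95% → $4538000 × 0.95% × 201/365 = $23740.5781
June 20 – November 30, 2026: 164 days at 0.75% → $4538000 × 0.75% × 164/365 = $15292.4384
Total = $39033.0164

$39033.02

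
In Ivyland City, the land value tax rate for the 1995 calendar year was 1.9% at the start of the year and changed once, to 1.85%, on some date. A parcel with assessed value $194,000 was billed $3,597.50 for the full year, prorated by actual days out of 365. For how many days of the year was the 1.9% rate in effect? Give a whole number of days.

32 days

Let d = days at the first rate; then 365 − d days at the second rate.
$194,000 × [1.9%·d + 1.85%·(365−d)] / 365 = $3,597.50
Solving gives d = 32, so the new rate took effect on February 2, 1995.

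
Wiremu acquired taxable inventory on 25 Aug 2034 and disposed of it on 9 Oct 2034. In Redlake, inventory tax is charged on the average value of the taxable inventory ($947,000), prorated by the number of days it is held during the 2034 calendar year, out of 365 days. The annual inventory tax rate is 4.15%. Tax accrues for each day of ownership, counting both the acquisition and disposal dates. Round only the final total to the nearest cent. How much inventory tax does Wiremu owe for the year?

Days held (25 Aug – 9 Oct 2034): 46 out of 365
Tax = $947,000 × 4.15% × 46/365 = $4,952.9397

$4,952.94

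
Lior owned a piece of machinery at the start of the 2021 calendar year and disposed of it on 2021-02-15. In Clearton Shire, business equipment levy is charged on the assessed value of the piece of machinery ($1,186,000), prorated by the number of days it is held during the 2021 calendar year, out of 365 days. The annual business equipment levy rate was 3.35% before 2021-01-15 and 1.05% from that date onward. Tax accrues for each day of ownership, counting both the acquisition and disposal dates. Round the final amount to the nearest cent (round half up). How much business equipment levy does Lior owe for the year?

2021-01-01 to 2021-01-14: 14 days at 3.35% → $1,186,000 × 3.35% × 14/365 = $1,523.9288
2021-01-15 to 2021-02-15: 32 days at 1.05% → $1,186,000 × 1.05% × 32/365 = $1,091.7699
Total = $2,615.6986

$2,615.70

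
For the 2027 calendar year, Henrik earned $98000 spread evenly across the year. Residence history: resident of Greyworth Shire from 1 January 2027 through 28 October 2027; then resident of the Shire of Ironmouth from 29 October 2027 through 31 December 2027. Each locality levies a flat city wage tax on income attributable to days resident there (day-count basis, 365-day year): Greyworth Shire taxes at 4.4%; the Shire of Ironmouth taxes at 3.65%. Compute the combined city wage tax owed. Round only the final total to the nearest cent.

Greyworth Shire, 1 January – 28 October 2027: 301 days → $98000 × 4.4% × 301/365 = $3555.9233
The Shire of Ironmouth, 29 October – 31 December 2027: 64 days → $98000 × 3.65% × 64/365 = $627.2000
Total = $4183.1233

$4183.12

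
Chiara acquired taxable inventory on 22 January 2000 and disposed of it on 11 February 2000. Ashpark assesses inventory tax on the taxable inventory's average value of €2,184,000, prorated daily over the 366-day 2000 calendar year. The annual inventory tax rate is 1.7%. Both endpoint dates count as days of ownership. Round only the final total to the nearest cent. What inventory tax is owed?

€2,130.30

Days held (22 January – 11 February 2000): 21 out of 366
Tax = €2,184,000 × 1.7% × 21/366 = €2,130.2951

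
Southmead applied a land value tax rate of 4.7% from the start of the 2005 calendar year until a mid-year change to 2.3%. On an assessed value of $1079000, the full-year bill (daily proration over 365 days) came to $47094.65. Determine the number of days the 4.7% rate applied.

314 days

Let d = days at the first rate; then 365 − d days at the second rate.
$1079000 × [4.7%·d + 2.3%·(365−d)] / 365 = $47094.65
Solving gives d = 314, so the new rate took effect on 11 November 2005.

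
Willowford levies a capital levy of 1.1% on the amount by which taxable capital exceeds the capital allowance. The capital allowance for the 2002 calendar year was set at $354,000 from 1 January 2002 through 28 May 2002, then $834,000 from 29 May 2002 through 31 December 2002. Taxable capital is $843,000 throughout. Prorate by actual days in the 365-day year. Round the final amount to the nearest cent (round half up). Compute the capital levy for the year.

$2,239.93

1 January – 28 May 2002: 148 days, exemption $354,000 → ($843,000 − $354,000) × 1.1% × 148/365 = $2,181.0740
29 May – 31 December 2002: 217 days, exemption $834,000 → ($843,000 − $834,000) × 1.1% × 217/365 = $58.8575
Total = $2,239.9315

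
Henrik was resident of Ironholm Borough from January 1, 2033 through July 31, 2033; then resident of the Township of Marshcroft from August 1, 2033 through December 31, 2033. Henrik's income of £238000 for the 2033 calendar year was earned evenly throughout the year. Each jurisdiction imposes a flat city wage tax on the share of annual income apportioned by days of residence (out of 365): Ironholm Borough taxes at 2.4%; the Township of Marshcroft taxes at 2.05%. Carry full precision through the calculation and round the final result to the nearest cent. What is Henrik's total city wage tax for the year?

£5362.82

Ironholm Borough, January 1 – July 31, 2033: 212 days → £238000 × 2.4% × 212/365 = £3317.6548
The Township of Marshcroft, August 1 – December 31, 2033: 153 days → £238000 × 2.05% × 153/365 = £2045.1699
Total = £5362.8247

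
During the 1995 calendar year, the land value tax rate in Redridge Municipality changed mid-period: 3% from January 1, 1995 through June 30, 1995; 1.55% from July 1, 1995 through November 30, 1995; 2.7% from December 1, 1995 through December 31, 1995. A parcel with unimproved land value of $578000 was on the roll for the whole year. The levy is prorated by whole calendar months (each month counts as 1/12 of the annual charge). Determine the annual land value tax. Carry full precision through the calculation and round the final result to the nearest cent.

$13703.42

January 1 – June 30, 1995: 6 months at 3% → $578000 × 3% × 6/12 = $8670.0000
July 1 – November 30, 1995: 5 months at 1.55% → $578000 × 1.55% × 5/12 = $3732.9167
December 1 – December 31, 1995: 1 month at 2.7% → $578000 × 2.7% × 1/12 = $1300.5000
Total = $13703.4167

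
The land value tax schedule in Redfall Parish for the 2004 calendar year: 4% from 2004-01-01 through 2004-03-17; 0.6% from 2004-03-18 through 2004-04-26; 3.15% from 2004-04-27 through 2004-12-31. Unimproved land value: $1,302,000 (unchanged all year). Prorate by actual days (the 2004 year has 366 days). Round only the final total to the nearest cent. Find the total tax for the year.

2004-01-01 to 2004-03-17: 77 days at 4% → $1,302,000 × 4% × 77/366 = $10,956.7213
2004-03-18 to 2004-04-26: 40 days at 0.6% → $1,302,000 × 0.6% × 40/366 = $853.7705
2004-04-27 to 2004-12-31: 249 days at 3.15% → $1,302,000 × 3.15% × 249/366 = $27,902.2869
Total = $39,712.7787

$39,712.78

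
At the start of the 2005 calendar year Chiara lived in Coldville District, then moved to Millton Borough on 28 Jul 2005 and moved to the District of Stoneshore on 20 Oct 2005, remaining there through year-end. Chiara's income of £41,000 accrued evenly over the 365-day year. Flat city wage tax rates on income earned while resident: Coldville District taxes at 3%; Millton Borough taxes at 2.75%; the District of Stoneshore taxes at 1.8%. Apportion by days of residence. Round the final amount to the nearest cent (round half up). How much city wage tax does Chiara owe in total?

£1,108.01

Coldville District, 1 Jan – 27 Jul 2005: 208 days → £41,000 × 3% × 208/365 = £700.9315
Millton Borough, 28 Jul – 19 Oct 2005: 84 days → £41,000 × 2.75% × 84/365 = £259.4795
The District of Stoneshore, 20 Oct – 31 Dec 2005: 73 days → £41,000 × 1.8% × 73/365 = £147.6000
Total = £1,108.0110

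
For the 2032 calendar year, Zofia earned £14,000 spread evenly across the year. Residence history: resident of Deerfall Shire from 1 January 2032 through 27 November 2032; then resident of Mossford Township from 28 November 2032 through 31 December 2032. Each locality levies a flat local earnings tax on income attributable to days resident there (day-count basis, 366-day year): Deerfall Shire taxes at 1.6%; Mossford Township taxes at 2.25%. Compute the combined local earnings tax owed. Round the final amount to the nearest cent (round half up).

Deerfall Shire, 1 January – 27 November 2032: 332 days → £14,000 × 1.6% × 332/366 = £203.1913
Mossford Township, 28 November – 31 December 2032: 34 days → £14,000 × 2.25% × 34/366 = £29.2623
Total = £232.4536

£232.45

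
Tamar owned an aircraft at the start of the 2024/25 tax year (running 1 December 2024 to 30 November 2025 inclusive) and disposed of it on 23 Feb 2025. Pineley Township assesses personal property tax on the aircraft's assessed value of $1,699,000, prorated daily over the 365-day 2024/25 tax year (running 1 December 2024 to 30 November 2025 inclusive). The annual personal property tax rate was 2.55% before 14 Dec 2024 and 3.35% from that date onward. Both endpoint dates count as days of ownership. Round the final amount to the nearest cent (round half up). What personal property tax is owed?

$12,770.43

1 Dec – 13 Dec 2024: 13 days at 2.55% → $1,699,000 × 2.55% × 13/365 = $1,543.0644
14 Dec 2024 – 23 Feb 2025: 72 days at 3.35% → $1,699,000 × 3.35% × 72/365 = $11,227.3644
Total = $12,770.4288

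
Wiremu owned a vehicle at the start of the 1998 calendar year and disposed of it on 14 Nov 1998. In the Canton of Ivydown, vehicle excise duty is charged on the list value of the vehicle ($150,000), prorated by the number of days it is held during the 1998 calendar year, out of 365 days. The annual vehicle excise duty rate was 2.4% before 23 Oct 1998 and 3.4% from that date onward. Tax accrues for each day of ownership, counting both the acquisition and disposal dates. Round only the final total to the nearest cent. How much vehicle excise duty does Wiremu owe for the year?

1 Jan – 22 Oct 1998: 295 days at 2.4% → $150,000 × 2.4% × 295/365 = $2,909.5890
23 Oct – 14 Nov 1998: 23 days at 3.4% → $150,000 × 3.4% × 23/365 = $321.3699
Total = $3,230.9589

$3,230.96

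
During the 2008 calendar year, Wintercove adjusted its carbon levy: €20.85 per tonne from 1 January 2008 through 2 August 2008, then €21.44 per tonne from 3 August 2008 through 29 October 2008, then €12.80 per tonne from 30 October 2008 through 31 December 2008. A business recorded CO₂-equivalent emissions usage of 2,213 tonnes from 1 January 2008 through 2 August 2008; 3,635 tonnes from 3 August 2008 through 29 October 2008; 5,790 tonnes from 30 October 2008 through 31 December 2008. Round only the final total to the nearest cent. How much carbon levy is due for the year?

1 January – 2 August 2008: 2,213 tonnes at €20.85/tonne → €46141.05
3 August – 29 October 2008: 3,635 tonnes at €21.44/tonne → €77934.40
30 October – 31 December 2008: 5,790 tonnes at €12.80/tonne → €74112.00

€198187.45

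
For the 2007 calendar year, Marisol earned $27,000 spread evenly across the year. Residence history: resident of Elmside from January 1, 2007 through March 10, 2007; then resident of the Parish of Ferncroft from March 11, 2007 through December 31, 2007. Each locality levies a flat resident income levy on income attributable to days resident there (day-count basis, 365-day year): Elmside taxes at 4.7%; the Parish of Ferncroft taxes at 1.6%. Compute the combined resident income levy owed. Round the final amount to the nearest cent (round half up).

Elmside, January 1 – March 10, 2007: 69 days → $27,000 × 4.7% × 69/365 = $239.8932
The Parish of Ferncroft, March 11 – December 31, 2007: 296 days → $27,000 × 1.6% × 296/365 = $350.3342
Total = $590.2274

$590.23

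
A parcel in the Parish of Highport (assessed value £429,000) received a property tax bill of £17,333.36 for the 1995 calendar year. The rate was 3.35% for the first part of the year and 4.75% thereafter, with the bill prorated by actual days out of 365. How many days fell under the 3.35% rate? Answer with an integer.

Let d = days at the first rate; then 365 − d days at the second rate.
£429,000 × [3.35%·d + 4.75%·(365−d)] / 365 = £17,333.36
Solving gives d = 185, so the new rate took effect on July 5, 1995.

185 days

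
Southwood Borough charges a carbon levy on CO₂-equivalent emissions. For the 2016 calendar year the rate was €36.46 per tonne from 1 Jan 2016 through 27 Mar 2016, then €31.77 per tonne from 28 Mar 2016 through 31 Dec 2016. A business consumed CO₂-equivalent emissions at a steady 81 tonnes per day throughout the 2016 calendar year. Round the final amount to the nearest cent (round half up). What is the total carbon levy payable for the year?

1 Jan – 27 Mar 2016: 87 days × 81 tonnes/day = 7,047 tonnes at €36.46/tonne → €256933.62
28 Mar – 31 Dec 2016: 279 days × 81 tonnes/day = 22,599 tonnes at €31.77/tonne → €717970.23

€974903.85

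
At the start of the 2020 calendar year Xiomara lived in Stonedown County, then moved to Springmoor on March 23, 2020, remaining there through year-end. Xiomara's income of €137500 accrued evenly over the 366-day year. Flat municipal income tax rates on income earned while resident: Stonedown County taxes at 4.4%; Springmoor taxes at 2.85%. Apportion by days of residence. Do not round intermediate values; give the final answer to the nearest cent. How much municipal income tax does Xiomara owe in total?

Stonedown County, January 1 – March 22, 2020: 82 days → €137500 × 4.4% × 82/366 = €1355.4645
Springmoor, March 23 – December 31, 2020: 284 days → €137500 × 2.85% × 284/366 = €3040.7787
Total = €4396.2432

€4396.24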